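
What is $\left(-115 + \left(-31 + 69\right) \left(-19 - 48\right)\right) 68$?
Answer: $-180948$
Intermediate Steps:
$\left(-115 + \left(-31 + 69\right) \left(-19 - 48\right)\right) 68 = \left(-115 + 38 \left(-67\right)\right) 68 = \left(-115 - 2546\right) 68 = \left(-2661\right) 68 = -180948$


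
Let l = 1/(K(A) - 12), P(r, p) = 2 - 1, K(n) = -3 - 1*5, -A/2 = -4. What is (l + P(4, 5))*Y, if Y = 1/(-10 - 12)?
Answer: -19/440 ≈ -0.043182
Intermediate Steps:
A = 8 (A = -2*(-4) = 8)
K(n) = -8 (K(n) = -3 - 5 = -8)
P(r, p) = 1
Y = -1/22 (Y = 1/(-22) = -1/22 ≈ -0.045455)
l = -1/20 (l = 1/(-8 - 12) = 1/(-20) = -1/20 ≈ -0.050000)
(l + P(4, 5))*Y = (-1/20 + 1)*(-1/22) = (19/20)*(-1/22) = -19/440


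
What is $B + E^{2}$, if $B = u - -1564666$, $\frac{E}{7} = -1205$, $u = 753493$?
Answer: $73467384$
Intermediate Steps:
$E = -8435$ ($E = 7 \left(-1205\right) = -8435$)
$B = 2318159$ ($B = 753493 - -1564666 = 753493 + 1564666 = 2318159$)
$B + E^{2} = 2318159 + \left(-8435\right)^{2} = 2318159 + 71149225 = 73467384$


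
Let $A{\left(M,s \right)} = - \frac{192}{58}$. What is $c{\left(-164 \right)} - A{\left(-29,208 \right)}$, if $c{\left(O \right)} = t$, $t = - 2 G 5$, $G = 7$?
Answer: $- \frac{1934}{29} \approx -66.69$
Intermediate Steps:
$t = -70$ ($t = \left(-2\right) 7 \cdot 5 = \left(-14\right) 5 = -70$)
$A{\left(M,s \right)} = - \frac{96}{29}$ ($A{\left(M,s \right)} = \left(-192\right) \frac{1}{58} = - \frac{96}{29}$)
$c{\left(O \right)} = -70$
$c{\left(-164 \right)} - A{\left(-29,208 \right)} = -70 - - \frac{96}{29} = -70 + \frac{96}{29} = - \frac{1934}{29}$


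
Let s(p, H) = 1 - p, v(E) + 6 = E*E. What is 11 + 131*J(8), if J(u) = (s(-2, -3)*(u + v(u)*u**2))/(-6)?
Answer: -243649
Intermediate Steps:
v(E) = -6 + E**2 (v(E) = -6 + E*E = -6 + E**2)
J(u) = -u/2 - u**2*(-6 + u**2)/2 (J(u) = ((1 - 1*(-2))*(u + (-6 + u**2)*u**2))/(-6) = ((1 + 2)*(u + u**2*(-6 + u**2)))*(-1/6) = (3*(u + u**2*(-6 + u**2)))*(-1/6) = (3*u + 3*u**2*(-6 + u**2))*(-1/6) = -u/2 - u**2*(-6 + u**2)/2)
11 + 131*J(8) = 11 + 131*((1/2)*8*(-1 - 1*8**3 + 6*8)) = 11 + 131*((1/2)*8*(-1 - 1*512 + 48)) = 11 + 131*((1/2)*8*(-1 - 512 + 48)) = 11 + 131*((1/2)*8*(-465)) = 11 + 131*(-1860) = 11 - 243660 = -243649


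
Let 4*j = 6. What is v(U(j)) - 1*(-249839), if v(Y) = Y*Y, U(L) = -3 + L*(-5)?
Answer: 999797/4 ≈ 2.4995e+5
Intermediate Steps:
j = 3/2 (j = (¼)*6 = 3/2 ≈ 1.5000)
U(L) = -3 - 5*L
v(Y) = Y²
v(U(j)) - 1*(-249839) = (-3 - 5*3/2)² - 1*(-249839) = (-3 - 15/2)² + 249839 = (-21/2)² + 249839 = 441/4 + 249839 = 999797/4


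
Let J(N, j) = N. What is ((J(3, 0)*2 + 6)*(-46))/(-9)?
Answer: 184/3 ≈ 61.333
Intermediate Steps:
((J(3, 0)*2 + 6)*(-46))/(-9) = ((3*2 + 6)*(-46))/(-9) = ((6 + 6)*(-46))*(-1/9) = (12*(-46))*(-1/9) = -552*(-1/9) = 184/3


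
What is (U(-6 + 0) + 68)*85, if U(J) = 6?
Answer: 6290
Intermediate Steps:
(U(-6 + 0) + 68)*85 = (6 + 68)*85 = 74*85 = 6290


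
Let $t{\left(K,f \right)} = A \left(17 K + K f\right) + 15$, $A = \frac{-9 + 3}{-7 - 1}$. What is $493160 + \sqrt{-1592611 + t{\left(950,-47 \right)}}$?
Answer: $493160 + i \sqrt{1613971} \approx 4.9316 \cdot 10^{5} + 1270.4 i$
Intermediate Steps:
$A = \frac{3}{4}$ ($A = - \frac{6}{-8} = \left(-6\right) \left(- \frac{1}{8}\right) = \frac{3}{4} \approx 0.75$)
$t{\left(K,f \right)} = 15 + \frac{51 K}{4} + \frac{3 K f}{4}$ ($t{\left(K,f \right)} = \frac{3 \left(17 K + K f\right)}{4} + 15 = \left(\frac{51 K}{4} + \frac{3 K f}{4}\right) + 15 = 15 + \frac{51 K}{4} + \frac{3 K f}{4}$)
$493160 + \sqrt{-1592611 + t{\left(950,-47 \right)}} = 493160 + \sqrt{-1592611 + \left(15 + \frac{51}{4} \cdot 950 + \frac{3}{4} \cdot 950 \left(-47\right)\right)} = 493160 + \sqrt{-1592611 + \left(15 + \frac{24225}{2} - \frac{66975}{2}\right)} = 493160 + \sqrt{-1592611 - 21360} = 493160 + \sqrt{-1613971} = 493160 + i \sqrt{1613971}$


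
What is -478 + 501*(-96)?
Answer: -48574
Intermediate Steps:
-478 + 501*(-96) = -478 - 48096 = -48574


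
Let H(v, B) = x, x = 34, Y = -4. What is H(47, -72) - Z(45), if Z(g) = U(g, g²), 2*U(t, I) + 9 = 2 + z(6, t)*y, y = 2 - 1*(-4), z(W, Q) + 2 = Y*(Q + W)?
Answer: 1311/2 ≈ 655.50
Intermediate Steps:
z(W, Q) = -2 - 4*Q - 4*W (z(W, Q) = -2 - 4*(Q + W) = -2 + (-4*Q - 4*W) = -2 - 4*Q - 4*W)
y = 6 (y = 2 + 4 = 6)
H(v, B) = 34
U(t, I) = -163/2 - 12*t (U(t, I) = -9/2 + (2 + (-2 - 4*t - 4*6)*6)/2 = -9/2 + (2 + (-2 - 4*t - 24)*6)/2 = -9/2 + (2 + (-26 - 4*t)*6)/2 = -9/2 + (2 + (-156 - 24*t))/2 = -9/2 + (-154 - 24*t)/2 = -9/2 + (-77 - 12*t) = -163/2 - 12*t)
Z(g) = -163/2 - 12*g
H(47, -72) - Z(45) = 34 - (-163/2 - 12*45) = 34 - (-163/2 - 540) = 34 - 1*(-1243/2) = 34 + 1243/2 = 1311/2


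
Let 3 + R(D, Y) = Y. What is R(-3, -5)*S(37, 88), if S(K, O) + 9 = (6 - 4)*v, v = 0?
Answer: 72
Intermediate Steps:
S(K, O) = -9 (S(K, O) = -9 + (6 - 4)*0 = -9 + 2*0 = -9 + 0 = -9)
R(D, Y) = -3 + Y
R(-3, -5)*S(37, 88) = (-3 - 5)*(-9) = -8*(-9) = 72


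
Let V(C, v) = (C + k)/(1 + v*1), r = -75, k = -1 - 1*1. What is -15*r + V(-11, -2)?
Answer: 1138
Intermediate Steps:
k = -2 (k = -1 - 1 = -2)
V(C, v) = (-2 + C)/(1 + v) (V(C, v) = (C - 2)/(1 + v*1) = (-2 + C)/(1 + v))
-15*r + V(-11, -2) = -15*(-75) + (-2 - 11)/(1 - 2) = 1125 - 13/(-1) = 1125 - 1*(-13) = 1125 + 13 = 1138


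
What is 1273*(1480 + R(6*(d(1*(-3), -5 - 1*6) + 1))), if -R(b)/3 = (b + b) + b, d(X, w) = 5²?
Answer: 96748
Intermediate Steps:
d(X, w) = 25
R(b) = -9*b (R(b) = -3*((b + b) + b) = -3*(2*b + b) = -9*b)
1273*(1480 + R(6*(d(1*(-3), -5 - 1*6) + 1))) = 1273*(1480 - 54*(25 + 1)) = 1273*(1480 - 54*26) = 1273*(1480 - 9*156) = 1273*(1480 - 1404) = 1273*76 = 96748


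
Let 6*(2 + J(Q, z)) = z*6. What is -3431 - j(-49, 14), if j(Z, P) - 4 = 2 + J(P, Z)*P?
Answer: -2723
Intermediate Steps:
J(Q, z) = -2 + z (J(Q, z) = -2 + (z*6)/6 = -2 + (6*z)/6 = -2 + z)
j(Z, P) = 6 + P*(-2 + Z) (j(Z, P) = 4 + (2 + (-2 + Z)*P) = 4 + (2 + P*(-2 + Z)) = 6 + P*(-2 + Z))
-3431 - j(-49, 14) = -3431 - (6 + 14*(-2 - 49)) = -3431 - (6 + 14*(-51)) = -3431 - (6 - 714) = -3431 - 1*(-708) = -3431 + 708 = -2723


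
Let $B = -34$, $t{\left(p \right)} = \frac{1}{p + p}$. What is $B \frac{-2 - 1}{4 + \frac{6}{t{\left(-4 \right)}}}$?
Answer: $- \frac{51}{22} \approx -2.3182$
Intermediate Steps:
$t{\left(p \right)} = \frac{1}{2 p}$
$B \frac{-2 - 1}{4 + \frac{6}{t{\left(-4 \right)}}} = - 34 \frac{-2 - 1}{4 + \frac{6}{\frac{1}{2} \frac{1}{-4}}} = - 34 \left(- \frac{3}{4 + \frac{6}{\frac{1}{2} \left(- \frac{1}{4}\right)}}\right) = - 34 \left(- \frac{3}{4 + \frac{6}{- \frac{1}{8}}}\right) = - 34 \left(- \frac{3}{4 + 6 \left(-8\right)}\right) = - 34 \left(- \frac{3}{4 - 48}\right) = - 34 \left(- \frac{3}{-44}\right) = - 34 \left(\left(-3\right) \left(- \frac{1}{44}\right)\right) = \left(-34\right) \frac{3}{44} = - \frac{51}{22}$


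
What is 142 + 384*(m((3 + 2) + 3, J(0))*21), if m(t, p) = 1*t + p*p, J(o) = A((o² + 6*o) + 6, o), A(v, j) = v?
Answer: 354958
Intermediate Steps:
J(o) = 6 + o² + 6*o (J(o) = (o² + 6*o) + 6 = 6 + o² + 6*o)
m(t, p) = t + p²
142 + 384*(m((3 + 2) + 3, J(0))*21) = 142 + 384*((((3 + 2) + 3) + (6 + 0² + 6*0)²)*21) = 142 + 384*(((5 + 3) + (6 + 0 + 0)²)*21) = 142 + 384*((8 + 6²)*21) = 142 + 384*((8 + 36)*21) = 142 + 384*(44*21) = 142 + 384*924 = 142 + 354816 = 354958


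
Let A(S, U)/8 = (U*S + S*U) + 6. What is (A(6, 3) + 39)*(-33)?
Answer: -12375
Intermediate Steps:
A(S, U) = 48 + 16*S*U (A(S, U) = 8*((U*S + S*U) + 6) = 8*((S*U + S*U) + 6) = 8*(2*S*U + 6) = 8*(6 + 2*S*U) = 48 + 16*S*U)
(A(6, 3) + 39)*(-33) = ((48 + 16*6*3) + 39)*(-33) = ((48 + 288) + 39)*(-33) = (336 + 39)*(-33) = 375*(-33) = -12375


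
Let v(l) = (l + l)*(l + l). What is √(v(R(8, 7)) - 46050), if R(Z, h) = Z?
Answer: I*√45794 ≈ 214.0*I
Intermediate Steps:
v(l) = 4*l² (v(l) = (2*l)*(2*l) = 4*l²)
√(v(R(8, 7)) - 46050) = √(4*8² - 46050) = √(4*64 - 46050) = √(256 - 46050) = √(-45794) = I*√45794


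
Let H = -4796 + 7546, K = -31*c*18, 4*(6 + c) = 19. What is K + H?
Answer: 6895/2 ≈ 3447.5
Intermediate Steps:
c = -5/4 (c = -6 + (¼)*19 = -6 + 19/4 = -5/4 ≈ -1.2500)
K = 1395/2 (K = -31*(-5/4)*18 = (155/4)*18 = 1395/2 ≈ 697.50)
H = 2750
K + H = 1395/2 + 2750 = 6895/2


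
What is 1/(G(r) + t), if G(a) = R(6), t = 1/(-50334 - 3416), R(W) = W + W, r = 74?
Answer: 53750/644999 ≈ 0.083333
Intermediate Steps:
R(W) = 2*W
t = -1/53750 (t = 1/(-53750) = -1/53750 ≈ -1.8605e-5)
G(a) = 12 (G(a) = 2*6 = 12)
1/(G(r) + t) = 1/(12 - 1/53750) = 1/(644999/53750) = 53750/644999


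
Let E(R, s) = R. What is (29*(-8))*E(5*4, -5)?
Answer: -4640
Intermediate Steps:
(29*(-8))*E(5*4, -5) = (29*(-8))*(5*4) = -232*20 = -4640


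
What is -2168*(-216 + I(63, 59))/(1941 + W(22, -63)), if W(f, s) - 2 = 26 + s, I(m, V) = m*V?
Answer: -3795084/953 ≈ -3982.3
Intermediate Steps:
I(m, V) = V*m
W(f, s) = 28 + s (W(f, s) = 2 + (26 + s) = 28 + s)
-2168*(-216 + I(63, 59))/(1941 + W(22, -63)) = -2168*(-216 + 59*63)/(1941 + (28 - 63)) = -2168*(-216 + 3717)/(1941 - 35) = -2168/(1906/3501) = -2168/(1906*(1/3501)) = -2168/1906/3501 = -2168*3501/1906 = -3795084/953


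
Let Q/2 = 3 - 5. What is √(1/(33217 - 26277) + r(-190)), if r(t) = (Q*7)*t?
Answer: √64057589735/3470 ≈ 72.938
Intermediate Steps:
Q = -4 (Q = 2*(3 - 5) = 2*(-2) = -4)
r(t) = -28*t (r(t) = (-4*7)*t = -28*t)
√(1/(33217 - 26277) + r(-190)) = √(1/(33217 - 26277) - 28*(-190)) = √(1/6940 + 5320) = √(36920801/6940) = √64057589735/3470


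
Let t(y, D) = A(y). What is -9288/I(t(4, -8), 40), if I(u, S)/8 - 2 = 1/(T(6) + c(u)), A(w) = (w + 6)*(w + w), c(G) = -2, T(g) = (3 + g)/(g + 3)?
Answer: -1161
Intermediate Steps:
T(g) = 1 (T(g) = (3 + g)/(3 + g) = 1)
A(w) = 2*w*(6 + w) (A(w) = (6 + w)*(2*w) = 2*w*(6 + w))
t(y, D) = 2*y*(6 + y)
I(u, S) = 8 (I(u, S) = 16 + 8/(1 - 2) = 16 + 8/(-1) = 16 + 8*(-1) = 16 - 8 = 8)
-9288/I(t(4, -8), 40) = -9288/8 = -9288*1/8 = -1161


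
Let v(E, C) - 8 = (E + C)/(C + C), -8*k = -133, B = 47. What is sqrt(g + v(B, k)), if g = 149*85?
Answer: sqrt(896826182)/266 ≈ 112.58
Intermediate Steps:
k = 133/8 (k = -1/8*(-133) = 133/8 ≈ 16.625)
v(E, C) = 8 + (C + E)/(2*C) (v(E, C) = 8 + (E + C)/(C + C) = 8 + (C + E)/((2*C)) = 8 + (C + E)*(1/(2*C)) = 8 + (C + E)/(2*C))
g = 12665
sqrt(g + v(B, k)) = sqrt(12665 + (47 + 17*(133/8))/(2*(133/8))) = sqrt(12665 + (1/2)*(8/133)*(47 + 2261/8)) = sqrt(12665 + (1/2)*(8/133)*(2637/8)) = sqrt(12665 + 2637/266) = sqrt(3371527/266) = sqrt(896826182)/266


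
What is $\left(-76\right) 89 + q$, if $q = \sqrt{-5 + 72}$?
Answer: $-6764 + \sqrt{67} \approx -6755.8$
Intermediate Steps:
$q = \sqrt{67} \approx 8.1853$
$\left(-76\right) 89 + q = \left(-76\right) 89 + \sqrt{67} = -6764 + \sqrt{67}$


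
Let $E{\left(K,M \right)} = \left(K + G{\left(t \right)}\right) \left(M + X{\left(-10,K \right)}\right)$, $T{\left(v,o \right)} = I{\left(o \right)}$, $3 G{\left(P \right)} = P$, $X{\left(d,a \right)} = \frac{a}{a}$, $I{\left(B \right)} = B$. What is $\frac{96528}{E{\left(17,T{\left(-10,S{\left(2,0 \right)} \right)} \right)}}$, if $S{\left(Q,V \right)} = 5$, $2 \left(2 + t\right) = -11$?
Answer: $\frac{32176}{29} \approx 1109.5$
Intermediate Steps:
$X{\left(d,a \right)} = 1$
$t = - \frac{15}{2}$ ($t = -2 + \frac{1}{2} \left(-11\right) = -2 - \frac{11}{2} = - \frac{15}{2} \approx -7.5$)
$G{\left(P \right)} = \frac{P}{3}$
$T{\left(v,o \right)} = o$
$E{\left(K,M \right)} = \left(1 + M\right) \left(- \frac{5}{2} + K\right)$ ($E{\left(K,M \right)} = \left(K + \frac{1}{3} \left(- \frac{15}{2}\right)\right) \left(M + 1\right) = \left(K - \frac{5}{2}\right) \left(1 + M\right) = \left(- \frac{5}{2} + K\right) \left(1 + M\right) = \left(1 + M\right) \left(- \frac{5}{2} + K\right)$)
$\frac{96528}{E{\left(17,T{\left(-10,S{\left(2,0 \right)} \right)} \right)}} = \frac{96528}{- \frac{5}{2} + 17 - \frac{25}{2} + 17 \cdot 5} = \frac{96528}{- \frac{5}{2} + 17 - \frac{25}{2} + 85} = \frac{96528}{87} = 96528 \cdot \frac{1}{87} = \frac{32176}{29}$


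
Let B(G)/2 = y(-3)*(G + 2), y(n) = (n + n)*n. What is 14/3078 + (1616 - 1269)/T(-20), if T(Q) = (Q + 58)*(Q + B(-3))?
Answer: -27323/172368 ≈ -0.15852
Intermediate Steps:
y(n) = 2*n² (y(n) = (2*n)*n = 2*n²)
B(G) = 72 + 36*G (B(G) = 2*((2*(-3)²)*(G + 2)) = 2*((2*9)*(2 + G)) = 2*(18*(2 + G)) = 2*(36 + 18*G) = 72 + 36*G)
T(Q) = (-36 + Q)*(58 + Q) (T(Q) = (Q + 58)*(Q + (72 + 36*(-3))) = (58 + Q)*(Q + (72 - 108)) = (58 + Q)*(Q - 36) = (58 + Q)*(-36 + Q) = (-36 + Q)*(58 + Q))
14/3078 + (1616 - 1269)/T(-20) = 14/3078 + (1616 - 1269)/(-2088 + (-20)² + 22*(-20)) = 14*(1/3078) + 347/(-2088 + 400 - 440) = 7/1539 + 347/(-2128) = 7/1539 + 347*(-1/2128) = 7/1539 - 347/2128 = -27323/172368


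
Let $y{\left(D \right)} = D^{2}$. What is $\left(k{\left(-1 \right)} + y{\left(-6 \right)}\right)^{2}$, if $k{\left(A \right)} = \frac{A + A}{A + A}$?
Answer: $1369$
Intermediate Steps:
$k{\left(A \right)} = 1$ ($k{\left(A \right)} = \frac{2 A}{2 A} = 2 A \frac{1}{2 A} = 1$)
$\left(k{\left(-1 \right)} + y{\left(-6 \right)}\right)^{2} = \left(1 + \left(-6\right)^{2}\right)^{2} = \left(1 + 36\right)^{2} = 37^{2} = 1369$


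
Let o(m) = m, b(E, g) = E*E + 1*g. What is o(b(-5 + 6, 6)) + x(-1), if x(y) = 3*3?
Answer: 16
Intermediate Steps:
x(y) = 9
b(E, g) = g + E**2 (b(E, g) = E**2 + g = g + E**2)
o(b(-5 + 6, 6)) + x(-1) = (6 + (-5 + 6)**2) + 9 = (6 + 1**2) + 9 = (6 + 1) + 9 = 7 + 9 = 16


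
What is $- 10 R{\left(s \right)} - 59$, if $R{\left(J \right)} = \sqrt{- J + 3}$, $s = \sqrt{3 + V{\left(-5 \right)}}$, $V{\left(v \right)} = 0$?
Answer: $-59 - 10 \sqrt{3 - \sqrt{3}} \approx -70.26$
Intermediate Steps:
$s = \sqrt{3}$ ($s = \sqrt{3 + 0} = \sqrt{3} \approx 1.732$)
$R{\left(J \right)} = \sqrt{3 - J}$
$- 10 R{\left(s \right)} - 59 = - 10 \sqrt{3 - \sqrt{3}} - 59 = -59 - 10 \sqrt{3 - \sqrt{3}}$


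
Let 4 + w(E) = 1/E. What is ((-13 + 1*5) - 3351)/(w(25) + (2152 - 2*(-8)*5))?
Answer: -83975/55701 ≈ -1.5076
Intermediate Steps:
w(E) = -4 + 1/E
((-13 + 1*5) - 3351)/(w(25) + (2152 - 2*(-8)*5)) = ((-13 + 1*5) - 3351)/((-4 + 1/25) + (2152 - 2*(-8)*5)) = ((-13 + 5) - 3351)/((-4 + 1/25) + (2152 - (-16)*5)) = (-8 - 3351)/(-99/25 + (2152 - 1*(-80))) = -3359/(-99/25 + (2152 + 80)) = -3359/(-99/25 + 2232) = -3359/55701/25 = -3359*25/55701 = -83975/55701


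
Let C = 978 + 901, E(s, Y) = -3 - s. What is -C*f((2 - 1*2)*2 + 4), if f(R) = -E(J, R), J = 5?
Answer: -15032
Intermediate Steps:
f(R) = 8 (f(R) = -(-3 - 1*5) = -(-3 - 5) = -1*(-8) = 8)
C = 1879
-C*f((2 - 1*2)*2 + 4) = -1879*8 = -1*15032 = -15032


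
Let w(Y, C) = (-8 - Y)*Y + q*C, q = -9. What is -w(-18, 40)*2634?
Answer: 1422360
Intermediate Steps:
w(Y, C) = -9*C + Y*(-8 - Y) (w(Y, C) = (-8 - Y)*Y - 9*C = Y*(-8 - Y) - 9*C = -9*C + Y*(-8 - Y))
-w(-18, 40)*2634 = -(-1*(-18)² - 9*40 - 8*(-18))*2634 = -(-1*324 - 360 + 144)*2634 = -(-324 - 360 + 144)*2634 = -(-540)*2634 = -1*(-1422360) = 1422360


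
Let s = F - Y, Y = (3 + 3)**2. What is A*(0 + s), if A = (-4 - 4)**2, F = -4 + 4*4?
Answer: -1536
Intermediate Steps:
Y = 36 (Y = 6**2 = 36)
F = 12 (F = -4 + 16 = 12)
s = -24 (s = 12 - 1*36 = 12 - 36 = -24)
A = 64 (A = (-8)**2 = 64)
A*(0 + s) = 64*(0 - 24) = 64*(-24) = -1536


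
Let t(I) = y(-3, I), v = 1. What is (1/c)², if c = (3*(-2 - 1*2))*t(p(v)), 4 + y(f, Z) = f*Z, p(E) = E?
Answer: 1/7056 ≈ 0.00014172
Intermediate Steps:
y(f, Z) = -4 + Z*f (y(f, Z) = -4 + f*Z = -4 + Z*f)
t(I) = -4 - 3*I (t(I) = -4 + I*(-3) = -4 - 3*I)
c = 84 (c = (3*(-2 - 1*2))*(-4 - 3*1) = (3*(-2 - 2))*(-4 - 3) = (3*(-4))*(-7) = -12*(-7) = 84)
(1/c)² = (1/84)² = 1/7056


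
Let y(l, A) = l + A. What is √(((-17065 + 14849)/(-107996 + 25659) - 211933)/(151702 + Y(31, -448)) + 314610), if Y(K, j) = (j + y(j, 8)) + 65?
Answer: 5*√215792197607732771697511/4140974741 ≈ 560.90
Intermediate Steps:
y(l, A) = A + l
Y(K, j) = 73 + 2*j (Y(K, j) = (j + (8 + j)) + 65 = (8 + 2*j) + 65 = 73 + 2*j)
√(((-17065 + 14849)/(-107996 + 25659) - 211933)/(151702 + Y(31, -448)) + 314610) = √(((-17065 + 14849)/(-107996 + 25659) - 211933)/(151702 + (73 + 2*(-448))) + 314610) = √((-2216/(-82337) - 211933)/(151702 + (73 - 896)) + 314610) = √((-2216*(-1/82337) - 211933)/(151702 - 823) + 314610) = √((2216/82337 - 211933)/150879 + 314610) = √(-17449925205/82337*1/150879 + 314610) = √(-5816641735/4140974741 + 314610) = √(1302786246624275/4140974741) = 5*√215792197607732771697511/4140974741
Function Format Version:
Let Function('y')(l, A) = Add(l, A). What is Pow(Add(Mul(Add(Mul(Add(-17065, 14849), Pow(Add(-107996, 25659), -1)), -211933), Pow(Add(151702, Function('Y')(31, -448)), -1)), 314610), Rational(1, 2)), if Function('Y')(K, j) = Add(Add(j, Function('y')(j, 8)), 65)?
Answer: Mul(Rational(5, 4140974741), Pow(215792197607732771697511, Rational(1, 2))) ≈ 560.90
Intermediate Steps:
Function('y')(l, A) = Add(A, l)
Function('Y')(K, j) = Add(73, Mul(2, j)) (Function('Y')(K, j) = Add(Add(j, Add(8, j)), 65) = Add(Add(8, Mul(2, j)), 65) = Add(73, Mul(2, j)))
Pow(Add(Mul(Add(Mul(Add(-17065, 14849), Pow(Add(-107996, 25659), -1)), -211933), Pow(Add(151702, Function('Y')(31, -448)), -1)), 314610), Rational(1, 2)) = Pow(Add(Mul(Add(Mul(Add(-17065, 14849), Pow(Add(-107996, 25659), -1)), -211933), Pow(Add(151702, Add(73, Mul(2, -448))), -1)), 314610), Rational(1, 2)) = Pow(Add(Mul(Add(Mul(-2216, Pow(-82337, -1)), -211933), Pow(Add(151702, Add(73, -896)), -1)), 314610), Rational(1, 2)) = Pow(Add(Mul(Add(Mul(-2216, Rational(-1, 82337)), -211933), Pow(Add(151702, -823), -1)), 314610), Rational(1, 2)) = Pow(Add(Mul(Add(Rational(2216, 82337), -211933), Pow(150879, -1)), 314610), Rational(1, 2)) = Pow(Add(Mul(Rational(-17449925205, 82337), Rational(1, 150879)), 314610), Rational(1, 2)) = Pow(Add(Rational(-5816641735, 4140974741), 314610), Rational(1, 2)) = Pow(Rational(1302786246624275, 4140974741), Rational(1, 2)) = Mul(Rational(5, 4140974741), Pow(215792197607732771697511, Rational(1, 2)))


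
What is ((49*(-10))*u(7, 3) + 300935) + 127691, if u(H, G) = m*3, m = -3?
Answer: 433036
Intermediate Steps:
u(H, G) = -9 (u(H, G) = -3*3 = -9)
((49*(-10))*u(7, 3) + 300935) + 127691 = ((49*(-10))*(-9) + 300935) + 127691 = (-490*(-9) + 300935) + 127691 = (4410 + 300935) + 127691 = 305345 + 127691 = 433036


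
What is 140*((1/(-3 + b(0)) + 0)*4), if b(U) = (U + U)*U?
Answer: -560/3 ≈ -186.67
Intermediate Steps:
b(U) = 2*U² (b(U) = (2*U)*U = 2*U²)
140*((1/(-3 + b(0)) + 0)*4) = 140*((1/(-3 + 2*0²) + 0)*4) = 140*((1/(-3 + 2*0) + 0)*4) = 140*((1/(-3 + 0) + 0)*4) = 140*((1/(-3) + 0)*4) = 140*((-⅓ + 0)*4) = 140*(-⅓*4) = 140*(-4/3) = -560/3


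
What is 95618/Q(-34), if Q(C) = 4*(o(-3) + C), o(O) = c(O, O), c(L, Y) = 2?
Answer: -47809/64 ≈ -747.02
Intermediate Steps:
o(O) = 2
Q(C) = 8 + 4*C (Q(C) = 4*(2 + C) = 8 + 4*C)
95618/Q(-34) = 95618/(8 + 4*(-34)) = 95618/(8 - 136) = 95618/(-128) = 95618*(-1/128) = -47809/64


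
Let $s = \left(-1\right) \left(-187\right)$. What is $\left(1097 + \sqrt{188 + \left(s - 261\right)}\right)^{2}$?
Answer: $\left(1097 + \sqrt{114}\right)^{2} \approx 1.2269 \cdot 10^{6}$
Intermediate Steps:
$s = 187$
$\left(1097 + \sqrt{188 + \left(s - 261\right)}\right)^{2} = \left(1097 + \sqrt{188 + \left(187 - 261\right)}\right)^{2} = \left(1097 + \sqrt{188 - 74}\right)^{2} = \left(1097 + \sqrt{114}\right)^{2}$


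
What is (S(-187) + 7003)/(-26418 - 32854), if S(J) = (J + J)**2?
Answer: -146879/59272 ≈ -2.4781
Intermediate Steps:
S(J) = 4*J**2 (S(J) = (2*J)**2 = 4*J**2)
(S(-187) + 7003)/(-26418 - 32854) = (4*(-187)**2 + 7003)/(-26418 - 32854) = (4*34969 + 7003)/(-59272) = (139876 + 7003)*(-1/59272) = 146879*(-1/59272) = -146879/59272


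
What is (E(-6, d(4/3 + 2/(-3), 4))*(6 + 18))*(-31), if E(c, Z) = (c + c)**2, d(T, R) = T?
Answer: -107136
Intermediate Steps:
E(c, Z) = 4*c**2 (E(c, Z) = (2*c)**2 = 4*c**2)
(E(-6, d(4/3 + 2/(-3), 4))*(6 + 18))*(-31) = ((4*(-6)**2)*(6 + 18))*(-31) = ((4*36)*24)*(-31) = (144*24)*(-31) = 3456*(-31) = -107136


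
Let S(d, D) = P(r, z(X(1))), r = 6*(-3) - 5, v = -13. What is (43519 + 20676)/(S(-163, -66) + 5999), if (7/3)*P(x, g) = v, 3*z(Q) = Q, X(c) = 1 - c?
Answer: 449365/41954 ≈ 10.711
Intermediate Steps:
z(Q) = Q/3
r = -23 (r = -18 - 5 = -23)
P(x, g) = -39/7 (P(x, g) = (3/7)*(-13) = -39/7)
S(d, D) = -39/7
(43519 + 20676)/(S(-163, -66) + 5999) = (43519 + 20676)/(-39/7 + 5999) = 64195/(41954/7) = 64195*(7/41954) = 449365/41954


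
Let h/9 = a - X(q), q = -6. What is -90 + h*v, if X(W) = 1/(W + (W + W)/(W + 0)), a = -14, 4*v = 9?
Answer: -5895/16 ≈ -368.44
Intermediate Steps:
v = 9/4 (v = (¼)*9 = 9/4 ≈ 2.2500)
X(W) = 1/(2 + W) (X(W) = 1/(W + (2*W)/W) = 1/(W + 2) = 1/(2 + W))
h = -495/4 (h = 9*(-14 - 1/(2 - 6)) = 9*(-14 - 1/(-4)) = 9*(-14 - 1*(-¼)) = 9*(-14 + ¼) = 9*(-55/4) = -495/4 ≈ -123.75)
-90 + h*v = -90 - 495/4*9/4 = -90 - 4455/16 = -5895/16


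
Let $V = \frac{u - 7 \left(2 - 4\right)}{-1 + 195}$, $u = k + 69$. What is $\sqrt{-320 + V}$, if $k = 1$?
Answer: $\frac{i \sqrt{3006806}}{97} \approx 17.876 i$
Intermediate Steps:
$u = 70$ ($u = 1 + 69 = 70$)
$V = \frac{42}{97}$ ($V = \frac{70 - 7 \left(2 - 4\right)}{-1 + 195} = \frac{70 - -14}{194} = \left(70 + 14\right) \frac{1}{194} = 84 \cdot \frac{1}{194} = \frac{42}{97} \approx 0.43299$)
$\sqrt{-320 + V} = \sqrt{-320 + \frac{42}{97}} = \sqrt{- \frac{30998}{97}} = \frac{i \sqrt{3006806}}{97}$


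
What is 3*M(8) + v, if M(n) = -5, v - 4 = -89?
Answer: -100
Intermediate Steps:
v = -85 (v = 4 - 89 = -85)
3*M(8) + v = 3*(-5) - 85 = -15 - 85 = -100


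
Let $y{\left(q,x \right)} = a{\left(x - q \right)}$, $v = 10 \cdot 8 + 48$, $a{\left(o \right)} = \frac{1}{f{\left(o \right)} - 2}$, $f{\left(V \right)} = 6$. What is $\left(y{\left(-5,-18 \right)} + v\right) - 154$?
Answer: $- \frac{103}{4} \approx -25.75$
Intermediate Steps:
$a{\left(o \right)} = \frac{1}{4}$ ($a{\left(o \right)} = \frac{1}{6 - 2} = \frac{1}{4}$)
$v = 128$ ($v = 80 + 48 = 128$)
$y{\left(q,x \right)} = \frac{1}{4}$
$\left(y{\left(-5,-18 \right)} + v\right) - 154 = \left(\frac{1}{4} + 128\right) - 154 = \frac{513}{4} - 154 = - \frac{103}{4}$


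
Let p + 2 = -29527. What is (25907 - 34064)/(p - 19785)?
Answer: 2719/16438 ≈ 0.16541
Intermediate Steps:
p = -29529 (p = -2 - 29527 = -29529)
(25907 - 34064)/(p - 19785) = (25907 - 34064)/(-29529 - 19785) = -8157/(-49314) = -8157*(-1/49314) = 2719/16438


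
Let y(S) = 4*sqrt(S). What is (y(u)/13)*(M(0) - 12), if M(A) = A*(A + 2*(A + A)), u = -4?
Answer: -96*I/13 ≈ -7.3846*I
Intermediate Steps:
M(A) = 5*A**2 (M(A) = A*(A + 2*(2*A)) = A*(A + 4*A) = A*(5*A) = 5*A**2)
(y(u)/13)*(M(0) - 12) = ((4*sqrt(-4))/13)*(5*0**2 - 12) = ((4*(2*I))*(1/13))*(5*0 - 12) = ((8*I)*(1/13))*(0 - 12) = (8*I/13)*(-12) = -96*I/13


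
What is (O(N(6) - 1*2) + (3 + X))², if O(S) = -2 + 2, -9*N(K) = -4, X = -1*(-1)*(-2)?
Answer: 1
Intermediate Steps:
X = -2 (X = 1*(-2) = -2)
N(K) = 4/9 (N(K) = -⅑*(-4) = 4/9)
O(S) = 0
(O(N(6) - 1*2) + (3 + X))² = (0 + (3 - 2))² = (0 + 1)² = 1² = 1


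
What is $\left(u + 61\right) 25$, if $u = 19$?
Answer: $2000$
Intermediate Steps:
$\left(u + 61\right) 25 = \left(19 + 61\right) 25 = 80 \cdot 25 = 2000$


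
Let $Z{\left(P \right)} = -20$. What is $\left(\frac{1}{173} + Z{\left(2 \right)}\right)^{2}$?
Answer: $\frac{11964681}{29929} \approx 399.77$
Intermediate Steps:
$\left(\frac{1}{173} + Z{\left(2 \right)}\right)^{2} = \left(\frac{1}{173} - 20\right)^{2} = \left(- \frac{3459}{173}\right)^{2} = \frac{11964681}{29929}$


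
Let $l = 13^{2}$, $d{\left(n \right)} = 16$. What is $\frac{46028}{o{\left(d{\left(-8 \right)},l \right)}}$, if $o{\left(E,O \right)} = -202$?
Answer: $- \frac{23014}{101} \approx -227.86$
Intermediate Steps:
$l = 169$
$\frac{46028}{o{\left(d{\left(-8 \right)},l \right)}} = \frac{46028}{-202} = 46028 \left(- \frac{1}{202}\right) = - \frac{23014}{101}$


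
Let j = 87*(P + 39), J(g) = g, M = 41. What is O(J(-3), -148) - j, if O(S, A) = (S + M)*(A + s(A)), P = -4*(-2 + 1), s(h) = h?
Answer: -14989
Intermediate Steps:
P = 4 (P = -4*(-1) = 4)
j = 3741 (j = 87*(4 + 39) = 87*43 = 3741)
O(S, A) = 2*A*(41 + S) (O(S, A) = (S + 41)*(A + A) = (41 + S)*(2*A) = 2*A*(41 + S))
O(J(-3), -148) - j = 2*(-148)*(41 - 3) - 1*3741 = 2*(-148)*38 - 3741 = -11248 - 3741 = -14989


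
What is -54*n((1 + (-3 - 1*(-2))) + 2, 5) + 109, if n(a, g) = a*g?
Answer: -431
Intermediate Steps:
-54*n((1 + (-3 - 1*(-2))) + 2, 5) + 109 = -54*((1 + (-3 - 1*(-2))) + 2)*5 + 109 = -54*((1 + (-3 + 2)) + 2)*5 + 109 = -54*((1 - 1) + 2)*5 + 109 = -54*(0 + 2)*5 + 109 = -108*5 + 109 = -54*10 + 109 = -540 + 109 = -431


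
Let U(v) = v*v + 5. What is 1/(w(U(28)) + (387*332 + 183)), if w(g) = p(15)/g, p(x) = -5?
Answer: 789/101518258 ≈ 7.7720e-6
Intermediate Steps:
U(v) = 5 + v² (U(v) = v² + 5 = 5 + v²)
w(g) = -5/g
1/(w(U(28)) + (387*332 + 183)) = 1/(-5/(5 + 28²) + (387*332 + 183)) = 1/(-5/(5 + 784) + (128484 + 183)) = 1/(-5/789 + 128667) = 1/(101518258/789) = 789/101518258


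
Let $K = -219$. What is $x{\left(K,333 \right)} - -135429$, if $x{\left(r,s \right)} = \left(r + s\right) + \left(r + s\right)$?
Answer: $135657$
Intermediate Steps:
$x{\left(r,s \right)} = 2 r + 2 s$
$x{\left(K,333 \right)} - -135429 = \left(2 \left(-219\right) + 2 \cdot 333\right) - -135429 = \left(-438 + 666\right) + 135429 = 228 + 135429 = 135657$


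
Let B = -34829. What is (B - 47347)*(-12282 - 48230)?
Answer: 4972634112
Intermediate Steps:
(B - 47347)*(-12282 - 48230) = (-34829 - 47347)*(-12282 - 48230) = -82176*(-60512) = 4972634112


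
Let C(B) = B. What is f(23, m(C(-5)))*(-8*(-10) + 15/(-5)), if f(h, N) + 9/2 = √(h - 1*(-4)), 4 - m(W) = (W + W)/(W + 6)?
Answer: -693/2 + 231*√3 ≈ 53.604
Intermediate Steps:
m(W) = 4 - 2*W/(6 + W) (m(W) = 4 - (W + W)/(W + 6) = 4 - 2*W/(6 + W))
f(h, N) = -9/2 + √(4 + h) (f(h, N) = -9/2 + √(h - 1*(-4)) = -9/2 + √(h + 4) = -9/2 + √(4 + h))
f(23, m(C(-5)))*(-8*(-10) + 15/(-5)) = (-9/2 + √(4 + 23))*(-8*(-10) + 15/(-5)) = (-9/2 + √27)*(80 + 15*(-⅕)) = (-9/2 + 3*√3)*(80 - 3) = (-9/2 + 3*√3)*77 = -693/2 + 231*√3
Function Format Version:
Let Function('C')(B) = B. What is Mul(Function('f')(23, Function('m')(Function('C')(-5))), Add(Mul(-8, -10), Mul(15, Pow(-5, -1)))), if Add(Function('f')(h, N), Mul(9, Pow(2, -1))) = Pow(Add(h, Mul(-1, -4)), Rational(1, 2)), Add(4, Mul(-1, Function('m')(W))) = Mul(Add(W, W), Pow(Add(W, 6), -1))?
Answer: Add(Rational(-693, 2), Mul(231, Pow(3, Rational(1, 2)))) ≈ 53.604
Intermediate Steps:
Function('m')(W) = Add(4, Mul(-2, W, Pow(Add(6, W), -1))) (Function('m')(W) = Add(4, Mul(-1, Mul(Add(W, W), Pow(Add(W, 6), -1)))) = Add(4, Mul(-1, Mul(Mul(2, W), Pow(Add(6, W), -1)))) = Add(4, Mul(-1, Mul(2, W, Pow(Add(6, W), -1)))) = Add(4, Mul(-2, W, Pow(Add(6, W), -1))))
Function('f')(h, N) = Add(Rational(-9, 2), Pow(Add(4, h), Rational(1, 2))) (Function('f')(h, N) = Add(Rational(-9, 2), Pow(Add(h, Mul(-1, -4)), Rational(1, 2))) = Add(Rational(-9, 2), Pow(Add(h, 4), Rational(1, 2))) = Add(Rational(-9, 2), Pow(Add(4, h), Rational(1, 2))))
Mul(Function('f')(23, Function('m')(Function('C')(-5))), Add(Mul(-8, -10), Mul(15, Pow(-5, -1)))) = Mul(Add(Rational(-9, 2), Pow(Add(4, 23), Rational(1, 2))), Add(Mul(-8, -10), Mul(15, Pow(-5, -1)))) = Mul(Add(Rational(-9, 2), Pow(27, Rational(1, 2))), Add(80, Mul(15, Rational(-1, 5)))) = Mul(Add(Rational(-9, 2), Mul(3, Pow(3, Rational(1, 2)))), Add(80, -3)) = Mul(Add(Rational(-9, 2), Mul(3, Pow(3, Rational(1, 2)))), 77) = Add(Rational(-693, 2), Mul(231, Pow(3, Rational(1, 2))))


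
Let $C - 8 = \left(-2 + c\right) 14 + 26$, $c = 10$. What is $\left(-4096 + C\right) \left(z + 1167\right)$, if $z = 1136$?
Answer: $-9096850$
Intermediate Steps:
$C = 146$ ($C = 8 + \left(\left(-2 + 10\right) 14 + 26\right) = 8 + \left(8 \cdot 14 + 26\right) = 8 + \left(112 + 26\right) = 8 + 138 = 146$)
$\left(-4096 + C\right) \left(z + 1167\right) = \left(-4096 + 146\right) \left(1136 + 1167\right) = \left(-3950\right) 2303 = -9096850$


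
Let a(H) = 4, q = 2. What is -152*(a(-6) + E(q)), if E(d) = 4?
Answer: -1216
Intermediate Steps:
-152*(a(-6) + E(q)) = -152*(4 + 4) = -152*8 = -1216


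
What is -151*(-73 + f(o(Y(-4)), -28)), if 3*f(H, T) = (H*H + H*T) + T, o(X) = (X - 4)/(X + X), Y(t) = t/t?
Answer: 122461/12 ≈ 10205.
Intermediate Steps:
Y(t) = 1
o(X) = (-4 + X)/(2*X) (o(X) = (-4 + X)/((2*X)) = (-4 + X)*(1/(2*X)) = (-4 + X)/(2*X))
f(H, T) = T/3 + H**2/3 + H*T/3 (f(H, T) = ((H*H + H*T) + T)/3 = ((H**2 + H*T) + T)/3 = (T + H**2 + H*T)/3 = T/3 + H**2/3 + H*T/3)
-151*(-73 + f(o(Y(-4)), -28)) = -151*(-73 + ((1/3)*(-28) + ((1/2)*(-4 + 1)/1)**2/3 + (1/3)*((1/2)*(-4 + 1)/1)*(-28))) = -151*(-73 + (-28/3 + ((1/2)*1*(-3))**2/3 + (1/3)*((1/2)*1*(-3))*(-28))) = -151*(-73 + (-28/3 + (-3/2)**2/3 + (1/3)*(-3/2)*(-28))) = -151*(-73 + (-28/3 + (1/3)*(9/4) + 14)) = -151*(-73 + (-28/3 + 3/4 + 14)) = -151*(-73 + 65/12) = -151*(-811/12) = 122461/12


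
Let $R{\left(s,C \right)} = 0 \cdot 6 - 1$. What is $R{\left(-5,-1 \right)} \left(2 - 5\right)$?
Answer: $3$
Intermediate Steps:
$R{\left(s,C \right)} = -1$ ($R{\left(s,C \right)} = 0 - 1 = -1$)
$R{\left(-5,-1 \right)} \left(2 - 5\right) = - (2 - 5) = \left(-1\right) \left(-3\right) = 3$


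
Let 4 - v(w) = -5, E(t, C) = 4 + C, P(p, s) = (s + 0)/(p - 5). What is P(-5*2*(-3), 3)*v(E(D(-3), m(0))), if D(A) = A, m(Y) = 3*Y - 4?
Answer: 27/25 ≈ 1.0800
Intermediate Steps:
P(p, s) = s/(-5 + p)
m(Y) = -4 + 3*Y
v(w) = 9 (v(w) = 4 - 1*(-5) = 4 + 5 = 9)
P(-5*2*(-3), 3)*v(E(D(-3), m(0))) = (3/(-5 - 5*2*(-3)))*9 = (3/(-5 - 10*(-3)))*9 = (3/(-5 + 30))*9 = (3/25)*9 = 27/25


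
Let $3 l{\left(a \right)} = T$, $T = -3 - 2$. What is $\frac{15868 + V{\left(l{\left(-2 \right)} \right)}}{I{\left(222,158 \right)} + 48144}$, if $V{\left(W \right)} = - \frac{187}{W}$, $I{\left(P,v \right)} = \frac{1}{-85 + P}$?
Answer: $\frac{10946437}{32978645} \approx 0.33192$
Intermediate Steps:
$T = -5$ ($T = -3 - 2 = -5$)
$l{\left(a \right)} = - \frac{5}{3}$ ($l{\left(a \right)} = \frac{1}{3} \left(-5\right) = - \frac{5}{3}$)
$\frac{15868 + V{\left(l{\left(-2 \right)} \right)}}{I{\left(222,158 \right)} + 48144} = \frac{15868 - \frac{187}{- \frac{5}{3}}}{\frac{1}{-85 + 222} + 48144} = \frac{15868 - - \frac{561}{5}}{\frac{1}{137} + 48144} = \frac{15868 + \frac{561}{5}}{\frac{1}{137} + 48144} = \frac{79901}{5 \cdot \frac{6595729}{137}} = \frac{79901}{5} \cdot \frac{137}{6595729} = \frac{10946437}{32978645}$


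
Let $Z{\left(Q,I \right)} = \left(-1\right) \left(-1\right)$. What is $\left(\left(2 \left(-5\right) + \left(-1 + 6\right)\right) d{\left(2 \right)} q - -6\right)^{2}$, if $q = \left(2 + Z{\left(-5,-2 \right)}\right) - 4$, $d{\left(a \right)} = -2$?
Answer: $16$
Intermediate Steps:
$Z{\left(Q,I \right)} = 1$
$q = -1$ ($q = \left(2 + 1\right) - 4 = 3 - 4 = -1$)
$\left(\left(2 \left(-5\right) + \left(-1 + 6\right)\right) d{\left(2 \right)} q - -6\right)^{2} = \left(\left(2 \left(-5\right) + \left(-1 + 6\right)\right) \left(-2\right) \left(-1\right) - -6\right)^{2} = \left(\left(-10 + 5\right) \left(-2\right) \left(-1\right) + 6\right)^{2} = \left(\left(-5\right) \left(-2\right) \left(-1\right) + 6\right)^{2} = \left(10 \left(-1\right) + 6\right)^{2} = \left(-10 + 6\right)^{2} = \left(-4\right)^{2} = 16$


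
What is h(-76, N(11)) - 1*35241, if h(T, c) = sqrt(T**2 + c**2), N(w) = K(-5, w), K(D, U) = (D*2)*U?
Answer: -35241 + 2*sqrt(4469) ≈ -35107.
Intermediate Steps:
K(D, U) = 2*D*U (K(D, U) = (2*D)*U = 2*D*U)
N(w) = -10*w (N(w) = 2*(-5)*w = -10*w)
h(-76, N(11)) - 1*35241 = sqrt((-76)**2 + (-10*11)**2) - 1*35241 = sqrt(5776 + (-110)**2) - 35241 = sqrt(5776 + 12100) - 35241 = sqrt(17876) - 35241 = 2*sqrt(4469) - 35241 = -35241 + 2*sqrt(4469)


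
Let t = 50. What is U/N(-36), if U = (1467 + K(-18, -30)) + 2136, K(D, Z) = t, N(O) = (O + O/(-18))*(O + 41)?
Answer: -3653/170 ≈ -21.488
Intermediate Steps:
N(O) = 17*O*(41 + O)/18 (N(O) = (O + O*(-1/18))*(41 + O) = (O - O/18)*(41 + O) = (17*O/18)*(41 + O) = 17*O*(41 + O)/18)
K(D, Z) = 50
U = 3653 (U = (1467 + 50) + 2136 = 1517 + 2136 = 3653)
U/N(-36) = 3653/(((17/18)*(-36)*(41 - 36))) = 3653/(((17/18)*(-36)*5)) = 3653/(-170) = 3653*(-1/170) = -3653/170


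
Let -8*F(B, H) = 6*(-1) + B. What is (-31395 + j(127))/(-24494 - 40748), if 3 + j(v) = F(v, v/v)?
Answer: 251305/521936 ≈ 0.48149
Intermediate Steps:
F(B, H) = 3/4 - B/8 (F(B, H) = -(6*(-1) + B)/8 = -(-6 + B)/8 = 3/4 - B/8)
j(v) = -9/4 - v/8 (j(v) = -3 + (3/4 - v/8) = -9/4 - v/8)
(-31395 + j(127))/(-24494 - 40748) = (-31395 + (-9/4 - 1/8*127))/(-24494 - 40748) = (-31395 + (-9/4 - 127/8))/(-65242) = (-31395 - 145/8)*(-1/65242) = -251305/8*(-1/65242) = 251305/521936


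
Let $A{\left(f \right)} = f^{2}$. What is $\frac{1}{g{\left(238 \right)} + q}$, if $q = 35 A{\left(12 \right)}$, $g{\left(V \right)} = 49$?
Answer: $\frac{1}{5089} \approx 0.0001965$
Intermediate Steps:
$q = 5040$ ($q = 35 \cdot 12^{2} = 35 \cdot 144 = 5040$)
$\frac{1}{g{\left(238 \right)} + q} = \frac{1}{49 + 5040} = \frac{1}{5089}$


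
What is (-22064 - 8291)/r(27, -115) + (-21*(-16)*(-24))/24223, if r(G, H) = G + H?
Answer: 734579533/2131624 ≈ 344.61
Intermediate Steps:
(-22064 - 8291)/r(27, -115) + (-21*(-16)*(-24))/24223 = (-22064 - 8291)/(27 - 115) + (-21*(-16)*(-24))/24223 = -30355/(-88) + (336*(-24))*(1/24223) = -30355*(-1/88) - 8064*1/24223 = 30355/88 - 8064/24223 = 734579533/2131624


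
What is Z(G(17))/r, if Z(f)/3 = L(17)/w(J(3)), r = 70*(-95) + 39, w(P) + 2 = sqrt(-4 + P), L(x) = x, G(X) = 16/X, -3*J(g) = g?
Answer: 34/19833 + 17*I*sqrt(5)/19833 ≈ 0.0017143 + 0.0019167*I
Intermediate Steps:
J(g) = -g/3
w(P) = -2 + sqrt(-4 + P)
r = -6611 (r = -6650 + 39 = -6611)
Z(f) = 51/(-2 + I*sqrt(5)) (Z(f) = 3*(17/(-2 + sqrt(-4 - 1/3*3))) = 3*(17/(-2 + sqrt(-4 - 1))) = 3*(17/(-2 + sqrt(-5))) = 3*(17/(-2 + I*sqrt(5))) = 51/(-2 + I*sqrt(5)))
Z(G(17))/r = (-34/3 - 17*I*sqrt(5)/3)/(-6611) = (-34/3 - 17*I*sqrt(5)/3)*(-1/6611) = 34/19833 + 17*I*sqrt(5)/19833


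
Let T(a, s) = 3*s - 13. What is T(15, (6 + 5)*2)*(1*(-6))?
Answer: -318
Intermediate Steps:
T(a, s) = -13 + 3*s
T(15, (6 + 5)*2)*(1*(-6)) = (-13 + 3*((6 + 5)*2))*(1*(-6)) = (-13 + 3*(11*2))*(-6) = (-13 + 3*22)*(-6) = (-13 + 66)*(-6) = 53*(-6) = -318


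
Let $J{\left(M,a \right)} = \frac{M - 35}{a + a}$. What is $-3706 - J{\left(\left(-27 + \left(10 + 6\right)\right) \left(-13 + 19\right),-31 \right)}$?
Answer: $- \frac{229873}{62} \approx -3707.6$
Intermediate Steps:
$J{\left(M,a \right)} = \frac{-35 + M}{2 a}$
$-3706 - J{\left(\left(-27 + \left(10 + 6\right)\right) \left(-13 + 19\right),-31 \right)} = -3706 - \frac{-35 + \left(-27 + \left(10 + 6\right)\right) \left(-13 + 19\right)}{2 \left(-31\right)} = -3706 - \frac{1}{2} \left(- \frac{1}{31}\right) \left(-35 + \left(-27 + 16\right) 6\right) = -3706 - \frac{1}{2} \left(- \frac{1}{31}\right) \left(-35 - 66\right) = -3706 - \frac{1}{2} \left(- \frac{1}{31}\right) \left(-101\right) = -3706 - \frac{101}{62} = - \frac{229873}{62}$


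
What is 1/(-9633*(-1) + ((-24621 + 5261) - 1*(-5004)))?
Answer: -1/4723 ≈ -0.00021173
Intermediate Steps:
1/(-9633*(-1) + ((-24621 + 5261) - 1*(-5004))) = 1/(9633 + (-19360 + 5004)) = 1/(9633 - 14356) = 1/(-4723) = -1/4723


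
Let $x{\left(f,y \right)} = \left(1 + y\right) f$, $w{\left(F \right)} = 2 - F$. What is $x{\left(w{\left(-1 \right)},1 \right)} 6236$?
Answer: $37416$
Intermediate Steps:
$x{\left(f,y \right)} = f \left(1 + y\right)$
$x{\left(w{\left(-1 \right)},1 \right)} 6236 = \left(2 - -1\right) \left(1 + 1\right) 6236 = \left(2 + 1\right) 2 \cdot 6236 = 3 \cdot 2 \cdot 6236 = 6 \cdot 6236 = 37416$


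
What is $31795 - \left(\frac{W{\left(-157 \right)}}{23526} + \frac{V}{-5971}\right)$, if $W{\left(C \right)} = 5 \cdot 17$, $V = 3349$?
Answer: $\frac{4466441035109}{140473746} \approx 31796.0$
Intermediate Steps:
$W{\left(C \right)} = 85$
$31795 - \left(\frac{W{\left(-157 \right)}}{23526} + \frac{V}{-5971}\right) = 31795 - \left(\frac{85}{23526} + \frac{3349}{-5971}\right) = 31795 - \left(85 \cdot \frac{1}{23526} + 3349 \left(- \frac{1}{5971}\right)\right) = 31795 - \left(\frac{85}{23526} - \frac{3349}{5971}\right) = 31795 - - \frac{78281039}{140473746} = 31795 + \frac{78281039}{140473746} = \frac{4466441035109}{140473746}$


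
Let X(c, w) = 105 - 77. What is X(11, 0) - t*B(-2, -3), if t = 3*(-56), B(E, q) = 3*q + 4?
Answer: -812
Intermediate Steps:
X(c, w) = 28
B(E, q) = 4 + 3*q
t = -168
X(11, 0) - t*B(-2, -3) = 28 - (-168)*(4 + 3*(-3)) = 28 - (-168)*(4 - 9) = 28 - (-168)*(-5) = 28 - 1*840 = 28 - 840 = -812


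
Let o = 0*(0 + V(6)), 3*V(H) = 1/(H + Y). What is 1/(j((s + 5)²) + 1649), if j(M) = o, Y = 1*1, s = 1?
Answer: 1/1649 ≈ 0.00060643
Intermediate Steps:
Y = 1
V(H) = 1/(3*(1 + H)) (V(H) = 1/(3*(H + 1)) = 1/(3*(1 + H)))
o = 0 (o = 0*(0 + 1/(3*(1 + 6))) = 0*(0 + (⅓)/7) = 0*(0 + (⅓)*(⅐)) = 0*(0 + 1/21) = 0*(1/21) = 0)
j(M) = 0
1/(j((s + 5)²) + 1649) = 1/(0 + 1649) = 1/1649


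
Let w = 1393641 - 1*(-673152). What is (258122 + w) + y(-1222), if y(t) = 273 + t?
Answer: 2323966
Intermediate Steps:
w = 2066793 (w = 1393641 + 673152 = 2066793)
(258122 + w) + y(-1222) = (258122 + 2066793) + (273 - 1222) = 2324915 - 949 = 2323966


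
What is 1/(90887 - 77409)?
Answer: 1/13478 ≈ 7.4195e-5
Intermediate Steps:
1/(90887 - 77409) = 1/13478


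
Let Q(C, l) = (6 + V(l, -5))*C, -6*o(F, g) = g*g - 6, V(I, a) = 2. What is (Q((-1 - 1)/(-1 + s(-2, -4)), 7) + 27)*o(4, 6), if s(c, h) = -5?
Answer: -445/3 ≈ -148.33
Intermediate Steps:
o(F, g) = 1 - g**2/6 (o(F, g) = -(g*g - 6)/6 = -(g**2 - 6)/6 = -(-6 + g**2)/6 = 1 - g**2/6)
Q(C, l) = 8*C (Q(C, l) = (6 + 2)*C = 8*C)
(Q((-1 - 1)/(-1 + s(-2, -4)), 7) + 27)*o(4, 6) = (8*((-1 - 1)/(-1 - 5)) + 27)*(1 - 1/6*6**2) = (8*(-2/(-6)) + 27)*(1 - 1/6*36) = (8*(-2*(-1/6)) + 27)*(1 - 6) = (8*(1/3) + 27)*(-5) = (8/3 + 27)*(-5) = (89/3)*(-5) = -445/3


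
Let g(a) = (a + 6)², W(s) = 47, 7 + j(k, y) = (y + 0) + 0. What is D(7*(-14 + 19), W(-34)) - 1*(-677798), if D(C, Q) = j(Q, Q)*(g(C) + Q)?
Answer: 746918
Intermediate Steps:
j(k, y) = -7 + y (j(k, y) = -7 + ((y + 0) + 0) = -7 + (y + 0) = -7 + y)
g(a) = (6 + a)²
D(C, Q) = (-7 + Q)*(Q + (6 + C)²) (D(C, Q) = (-7 + Q)*((6 + C)² + Q) = (-7 + Q)*(Q + (6 + C)²))
D(7*(-14 + 19), W(-34)) - 1*(-677798) = (-7 + 47)*(47 + (6 + 7*(-14 + 19))²) - 1*(-677798) = 40*(47 + (6 + 7*5)²) + 677798 = 40*(47 + (6 + 35)²) + 677798 = 40*(47 + 41²) + 677798 = 40*(47 + 1681) + 677798 = 40*1728 + 677798 = 69120 + 677798 = 746918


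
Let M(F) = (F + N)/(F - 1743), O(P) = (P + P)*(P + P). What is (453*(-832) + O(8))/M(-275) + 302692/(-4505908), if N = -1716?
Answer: -77835428961453/203892337 ≈ -3.8175e+5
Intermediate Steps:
O(P) = 4*P² (O(P) = (2*P)*(2*P) = 4*P²)
M(F) = (-1716 + F)/(-1743 + F) (M(F) = (F - 1716)/(F - 1743) = (-1716 + F)/(-1743 + F))
(453*(-832) + O(8))/M(-275) + 302692/(-4505908) = (453*(-832) + 4*8²)/(((-1716 - 275)/(-1743 - 275))) + 302692/(-4505908) = (-376896 + 4*64)/((-1991/(-2018))) + 302692*(-1/4505908) = (-376896 + 256)/((-1/2018*(-1991))) - 75673/1126477 = -376640/1991/2018 - 75673/1126477 = -376640*2018/1991 - 75673/1126477 = -69096320/181 - 75673/1126477 = -77835428961453/203892337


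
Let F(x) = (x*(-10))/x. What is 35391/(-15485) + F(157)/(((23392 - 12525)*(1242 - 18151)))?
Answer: -6503099740423/2845370344955 ≈ -2.2855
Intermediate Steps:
F(x) = -10 (F(x) = (-10*x)/x = -10)
35391/(-15485) + F(157)/(((23392 - 12525)*(1242 - 18151))) = 35391/(-15485) - 10*1/((1242 - 18151)*(23392 - 12525)) = 35391*(-1/15485) - 10/(10867*(-16909)) = -35391/15485 - 10/(-183750103) = -35391/15485 - 10*(-1/183750103) = -35391/15485 + 10/183750103 = -6503099740423/2845370344955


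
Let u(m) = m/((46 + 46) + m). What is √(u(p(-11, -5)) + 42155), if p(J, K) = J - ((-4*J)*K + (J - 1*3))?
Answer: 2*√116191670/105 ≈ 205.32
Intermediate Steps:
p(J, K) = 3 + 4*J*K (p(J, K) = J - (-4*J*K + (J - 3)) = J - (-4*J*K + (-3 + J)) = J - (-3 + J - 4*J*K) = J + (3 - J + 4*J*K) = 3 + 4*J*K)
u(m) = m/(92 + m)
√(u(p(-11, -5)) + 42155) = √((3 + 4*(-11)*(-5))/(92 + (3 + 4*(-11)*(-5))) + 42155) = √((3 + 220)/(92 + (3 + 220)) + 42155) = √(223/(92 + 223) + 42155) = √(223/315 + 42155) = √(13279048/315) = 2*√116191670/105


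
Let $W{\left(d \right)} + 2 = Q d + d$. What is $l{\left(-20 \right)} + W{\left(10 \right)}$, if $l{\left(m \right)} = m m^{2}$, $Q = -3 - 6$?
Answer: $-8082$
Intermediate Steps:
$Q = -9$
$l{\left(m \right)} = m^{3}$
$W{\left(d \right)} = -2 - 8 d$ ($W{\left(d \right)} = -2 + \left(- 9 d + d\right) = -2 - 8 d$)
$l{\left(-20 \right)} + W{\left(10 \right)} = \left(-20\right)^{3} - 82 = -8000 - 82 = -8082$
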